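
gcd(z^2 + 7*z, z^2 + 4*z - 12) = 1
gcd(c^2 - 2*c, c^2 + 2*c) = c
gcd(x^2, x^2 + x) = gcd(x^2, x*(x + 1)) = x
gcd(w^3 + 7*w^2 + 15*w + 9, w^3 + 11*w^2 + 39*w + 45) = w^2 + 6*w + 9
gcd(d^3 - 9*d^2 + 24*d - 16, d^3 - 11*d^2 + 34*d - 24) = d^2 - 5*d + 4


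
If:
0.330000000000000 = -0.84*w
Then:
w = -0.39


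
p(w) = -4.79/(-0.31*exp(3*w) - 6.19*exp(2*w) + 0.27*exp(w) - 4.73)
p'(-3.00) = 0.00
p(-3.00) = 1.01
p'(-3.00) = 0.00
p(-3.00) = 1.01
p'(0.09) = -0.50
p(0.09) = 0.39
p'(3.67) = -0.00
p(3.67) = 0.00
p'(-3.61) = -0.00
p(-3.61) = 1.01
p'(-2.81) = -0.01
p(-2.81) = 1.01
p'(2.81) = -0.00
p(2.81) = 0.00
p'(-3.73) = -0.00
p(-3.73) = 1.01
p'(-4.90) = 0.00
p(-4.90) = 1.01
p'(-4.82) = 0.00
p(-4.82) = 1.01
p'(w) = -4.79*(0.93*exp(3*w) + 12.38*exp(2*w) - 0.27*exp(w))/(-0.31*exp(3*w) - 6.19*exp(2*w) + 0.27*exp(w) - 4.73)^2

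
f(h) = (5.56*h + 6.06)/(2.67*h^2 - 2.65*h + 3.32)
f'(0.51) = 2.00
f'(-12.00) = -0.01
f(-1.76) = -0.23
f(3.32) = 1.02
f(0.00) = 1.83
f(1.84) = 2.18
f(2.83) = 1.27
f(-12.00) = -0.14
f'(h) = (2.65 - 5.34*h)*(5.56*h + 6.06)/(2.67*h^2 - 2.65*h + 3.32)^2 + 5.56/(2.67*h^2 - 2.65*h + 3.32) = (-14.8452*h^2 - 32.3604*h + 34.5182)/(7.1289*h^4 - 14.151*h^3 + 24.7513*h^2 - 17.596*h + 11.0224)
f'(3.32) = -0.41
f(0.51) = 3.34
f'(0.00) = 3.13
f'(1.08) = -1.39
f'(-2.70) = 0.02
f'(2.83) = -0.59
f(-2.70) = -0.30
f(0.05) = 1.98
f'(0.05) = 3.22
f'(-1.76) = 0.17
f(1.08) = 3.38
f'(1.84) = -1.34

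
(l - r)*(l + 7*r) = l^2 + 6*l*r - 7*r^2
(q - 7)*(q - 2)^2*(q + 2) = q^4 - 9*q^3 + 10*q^2 + 36*q - 56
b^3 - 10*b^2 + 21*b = b*(b - 7)*(b - 3)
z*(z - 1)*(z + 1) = z^3 - z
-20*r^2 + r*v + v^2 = (-4*r + v)*(5*r + v)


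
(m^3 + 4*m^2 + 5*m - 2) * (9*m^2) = 9*m^5 + 36*m^4 + 45*m^3 - 18*m^2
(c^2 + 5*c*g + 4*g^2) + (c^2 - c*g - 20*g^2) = 2*c^2 + 4*c*g - 16*g^2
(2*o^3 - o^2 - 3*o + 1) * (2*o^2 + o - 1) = 4*o^5 - 9*o^3 + 4*o - 1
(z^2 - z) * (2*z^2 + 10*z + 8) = 2*z^4 + 8*z^3 - 2*z^2 - 8*z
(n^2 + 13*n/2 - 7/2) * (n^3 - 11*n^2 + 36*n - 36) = n^5 - 9*n^4/2 - 39*n^3 + 473*n^2/2 - 360*n + 126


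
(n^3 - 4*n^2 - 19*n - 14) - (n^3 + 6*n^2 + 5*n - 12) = -10*n^2 - 24*n - 2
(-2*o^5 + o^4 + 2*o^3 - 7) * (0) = 0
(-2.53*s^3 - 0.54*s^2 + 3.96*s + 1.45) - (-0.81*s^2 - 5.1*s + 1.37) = -2.53*s^3 + 0.27*s^2 + 9.06*s + 0.0799999999999998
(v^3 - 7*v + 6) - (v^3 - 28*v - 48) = 21*v + 54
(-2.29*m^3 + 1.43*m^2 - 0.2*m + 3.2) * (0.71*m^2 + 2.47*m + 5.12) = -1.6259*m^5 - 4.641*m^4 - 8.3347*m^3 + 9.0996*m^2 + 6.88*m + 16.384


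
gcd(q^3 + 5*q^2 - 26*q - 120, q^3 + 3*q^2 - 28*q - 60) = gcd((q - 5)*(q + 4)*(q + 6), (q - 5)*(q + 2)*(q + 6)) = q^2 + q - 30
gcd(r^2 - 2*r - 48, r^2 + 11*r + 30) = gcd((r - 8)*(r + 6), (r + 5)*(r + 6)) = r + 6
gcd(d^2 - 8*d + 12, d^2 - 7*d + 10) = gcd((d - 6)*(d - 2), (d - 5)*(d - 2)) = d - 2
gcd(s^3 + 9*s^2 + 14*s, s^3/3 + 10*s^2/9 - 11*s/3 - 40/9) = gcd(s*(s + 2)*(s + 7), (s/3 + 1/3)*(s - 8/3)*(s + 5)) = 1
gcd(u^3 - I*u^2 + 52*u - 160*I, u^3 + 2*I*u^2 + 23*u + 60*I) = u - 5*I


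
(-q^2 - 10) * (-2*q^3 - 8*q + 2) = 2*q^5 + 28*q^3 - 2*q^2 + 80*q - 20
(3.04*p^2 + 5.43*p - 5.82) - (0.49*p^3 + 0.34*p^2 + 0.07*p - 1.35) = -0.49*p^3 + 2.7*p^2 + 5.36*p - 4.47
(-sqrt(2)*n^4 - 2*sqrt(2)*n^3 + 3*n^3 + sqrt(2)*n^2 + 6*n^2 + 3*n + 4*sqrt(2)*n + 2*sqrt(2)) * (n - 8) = -sqrt(2)*n^5 + 3*n^4 + 6*sqrt(2)*n^4 - 18*n^3 + 17*sqrt(2)*n^3 - 45*n^2 - 4*sqrt(2)*n^2 - 30*sqrt(2)*n - 24*n - 16*sqrt(2)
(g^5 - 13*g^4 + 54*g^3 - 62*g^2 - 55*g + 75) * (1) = g^5 - 13*g^4 + 54*g^3 - 62*g^2 - 55*g + 75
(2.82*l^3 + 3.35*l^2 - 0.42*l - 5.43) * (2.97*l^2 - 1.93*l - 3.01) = 8.3754*l^5 + 4.5069*l^4 - 16.2011*l^3 - 25.4*l^2 + 11.7441*l + 16.3443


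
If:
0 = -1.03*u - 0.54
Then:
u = -0.52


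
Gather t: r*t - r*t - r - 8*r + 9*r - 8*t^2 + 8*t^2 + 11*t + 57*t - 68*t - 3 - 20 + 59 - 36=0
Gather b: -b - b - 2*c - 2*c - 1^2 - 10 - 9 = -2*b - 4*c - 20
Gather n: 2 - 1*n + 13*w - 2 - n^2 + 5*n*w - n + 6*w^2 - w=-n^2 + n*(5*w - 2) + 6*w^2 + 12*w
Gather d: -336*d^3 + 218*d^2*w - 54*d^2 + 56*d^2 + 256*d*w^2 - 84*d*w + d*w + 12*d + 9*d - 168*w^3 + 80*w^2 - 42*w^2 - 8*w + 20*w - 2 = -336*d^3 + d^2*(218*w + 2) + d*(256*w^2 - 83*w + 21) - 168*w^3 + 38*w^2 + 12*w - 2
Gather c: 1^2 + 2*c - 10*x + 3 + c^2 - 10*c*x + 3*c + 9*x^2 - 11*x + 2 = c^2 + c*(5 - 10*x) + 9*x^2 - 21*x + 6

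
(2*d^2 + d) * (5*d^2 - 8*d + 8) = 10*d^4 - 11*d^3 + 8*d^2 + 8*d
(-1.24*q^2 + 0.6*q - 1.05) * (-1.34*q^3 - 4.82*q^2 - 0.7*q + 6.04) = 1.6616*q^5 + 5.1728*q^4 - 0.617*q^3 - 2.8486*q^2 + 4.359*q - 6.342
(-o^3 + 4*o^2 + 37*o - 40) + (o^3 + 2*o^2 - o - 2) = 6*o^2 + 36*o - 42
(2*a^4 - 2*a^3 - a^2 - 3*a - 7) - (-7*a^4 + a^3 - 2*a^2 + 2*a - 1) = 9*a^4 - 3*a^3 + a^2 - 5*a - 6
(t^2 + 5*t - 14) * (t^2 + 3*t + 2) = t^4 + 8*t^3 + 3*t^2 - 32*t - 28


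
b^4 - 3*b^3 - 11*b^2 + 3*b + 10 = (b - 5)*(b - 1)*(b + 1)*(b + 2)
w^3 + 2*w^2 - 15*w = w*(w - 3)*(w + 5)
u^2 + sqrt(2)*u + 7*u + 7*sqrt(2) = (u + 7)*(u + sqrt(2))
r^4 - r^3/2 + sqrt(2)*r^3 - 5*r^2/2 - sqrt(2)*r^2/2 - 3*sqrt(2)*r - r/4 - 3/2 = (r - 2)*(r + 3/2)*(r + sqrt(2)/2)^2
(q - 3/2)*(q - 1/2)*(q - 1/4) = q^3 - 9*q^2/4 + 5*q/4 - 3/16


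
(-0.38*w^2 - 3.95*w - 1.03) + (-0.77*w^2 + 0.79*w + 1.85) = -1.15*w^2 - 3.16*w + 0.82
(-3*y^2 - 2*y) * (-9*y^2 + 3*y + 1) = 27*y^4 + 9*y^3 - 9*y^2 - 2*y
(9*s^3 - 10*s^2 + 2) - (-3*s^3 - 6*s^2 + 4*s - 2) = 12*s^3 - 4*s^2 - 4*s + 4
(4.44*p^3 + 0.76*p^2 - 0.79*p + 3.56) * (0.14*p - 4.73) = 0.6216*p^4 - 20.8948*p^3 - 3.7054*p^2 + 4.2351*p - 16.8388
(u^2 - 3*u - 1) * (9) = 9*u^2 - 27*u - 9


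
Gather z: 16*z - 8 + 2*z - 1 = 18*z - 9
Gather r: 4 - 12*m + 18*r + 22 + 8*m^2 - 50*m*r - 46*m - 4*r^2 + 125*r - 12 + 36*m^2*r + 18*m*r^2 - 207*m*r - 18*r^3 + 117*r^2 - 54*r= 8*m^2 - 58*m - 18*r^3 + r^2*(18*m + 113) + r*(36*m^2 - 257*m + 89) + 14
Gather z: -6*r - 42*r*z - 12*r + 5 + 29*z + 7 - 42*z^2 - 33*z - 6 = -18*r - 42*z^2 + z*(-42*r - 4) + 6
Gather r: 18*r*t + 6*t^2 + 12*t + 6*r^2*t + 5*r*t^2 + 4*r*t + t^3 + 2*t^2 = 6*r^2*t + r*(5*t^2 + 22*t) + t^3 + 8*t^2 + 12*t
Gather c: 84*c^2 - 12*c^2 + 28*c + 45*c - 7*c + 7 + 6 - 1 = 72*c^2 + 66*c + 12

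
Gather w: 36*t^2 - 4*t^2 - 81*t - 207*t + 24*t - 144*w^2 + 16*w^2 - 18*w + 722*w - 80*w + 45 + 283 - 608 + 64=32*t^2 - 264*t - 128*w^2 + 624*w - 216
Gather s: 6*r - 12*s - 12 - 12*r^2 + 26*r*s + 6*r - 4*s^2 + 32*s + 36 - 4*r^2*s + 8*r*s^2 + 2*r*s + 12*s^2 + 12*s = -12*r^2 + 12*r + s^2*(8*r + 8) + s*(-4*r^2 + 28*r + 32) + 24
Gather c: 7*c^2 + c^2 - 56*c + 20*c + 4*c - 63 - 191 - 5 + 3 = 8*c^2 - 32*c - 256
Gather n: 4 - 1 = 3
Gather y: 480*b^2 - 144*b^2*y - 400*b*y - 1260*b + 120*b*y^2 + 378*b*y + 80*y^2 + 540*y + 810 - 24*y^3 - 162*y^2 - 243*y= 480*b^2 - 1260*b - 24*y^3 + y^2*(120*b - 82) + y*(-144*b^2 - 22*b + 297) + 810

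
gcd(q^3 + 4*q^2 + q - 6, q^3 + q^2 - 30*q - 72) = q + 3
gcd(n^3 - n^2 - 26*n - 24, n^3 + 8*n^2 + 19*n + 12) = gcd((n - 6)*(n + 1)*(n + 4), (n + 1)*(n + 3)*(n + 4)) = n^2 + 5*n + 4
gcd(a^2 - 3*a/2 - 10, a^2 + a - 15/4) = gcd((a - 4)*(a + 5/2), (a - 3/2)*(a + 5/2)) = a + 5/2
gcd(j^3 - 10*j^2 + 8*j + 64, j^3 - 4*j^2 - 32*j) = j - 8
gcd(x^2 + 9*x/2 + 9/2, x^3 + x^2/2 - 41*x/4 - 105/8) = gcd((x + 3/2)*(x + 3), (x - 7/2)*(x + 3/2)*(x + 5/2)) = x + 3/2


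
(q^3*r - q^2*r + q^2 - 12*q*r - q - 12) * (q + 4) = q^4*r + 3*q^3*r + q^3 - 16*q^2*r + 3*q^2 - 48*q*r - 16*q - 48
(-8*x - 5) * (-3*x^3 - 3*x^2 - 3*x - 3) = 24*x^4 + 39*x^3 + 39*x^2 + 39*x + 15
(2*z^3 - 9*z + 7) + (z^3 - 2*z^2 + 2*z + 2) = 3*z^3 - 2*z^2 - 7*z + 9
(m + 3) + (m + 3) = 2*m + 6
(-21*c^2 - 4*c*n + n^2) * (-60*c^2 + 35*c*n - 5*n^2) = 1260*c^4 - 495*c^3*n - 95*c^2*n^2 + 55*c*n^3 - 5*n^4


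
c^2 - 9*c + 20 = (c - 5)*(c - 4)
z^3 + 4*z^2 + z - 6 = (z - 1)*(z + 2)*(z + 3)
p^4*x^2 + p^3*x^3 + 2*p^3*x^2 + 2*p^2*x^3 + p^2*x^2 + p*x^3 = p*(p + x)*(p*x + x)^2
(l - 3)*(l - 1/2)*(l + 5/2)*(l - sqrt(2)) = l^4 - sqrt(2)*l^3 - l^3 - 29*l^2/4 + sqrt(2)*l^2 + 15*l/4 + 29*sqrt(2)*l/4 - 15*sqrt(2)/4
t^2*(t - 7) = t^3 - 7*t^2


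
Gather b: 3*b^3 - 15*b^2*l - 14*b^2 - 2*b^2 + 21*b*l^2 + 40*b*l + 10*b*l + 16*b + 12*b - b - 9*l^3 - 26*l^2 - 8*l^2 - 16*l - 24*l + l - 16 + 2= 3*b^3 + b^2*(-15*l - 16) + b*(21*l^2 + 50*l + 27) - 9*l^3 - 34*l^2 - 39*l - 14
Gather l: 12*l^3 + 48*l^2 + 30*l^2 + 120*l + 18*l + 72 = 12*l^3 + 78*l^2 + 138*l + 72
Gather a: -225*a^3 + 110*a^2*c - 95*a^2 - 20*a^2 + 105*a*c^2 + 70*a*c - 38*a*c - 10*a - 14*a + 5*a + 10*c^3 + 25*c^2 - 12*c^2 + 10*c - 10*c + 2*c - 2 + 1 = -225*a^3 + a^2*(110*c - 115) + a*(105*c^2 + 32*c - 19) + 10*c^3 + 13*c^2 + 2*c - 1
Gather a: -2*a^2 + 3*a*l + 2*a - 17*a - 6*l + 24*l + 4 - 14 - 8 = -2*a^2 + a*(3*l - 15) + 18*l - 18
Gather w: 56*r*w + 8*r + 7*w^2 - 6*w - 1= 8*r + 7*w^2 + w*(56*r - 6) - 1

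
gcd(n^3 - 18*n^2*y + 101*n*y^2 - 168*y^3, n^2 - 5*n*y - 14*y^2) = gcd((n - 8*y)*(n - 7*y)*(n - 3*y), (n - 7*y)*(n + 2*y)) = -n + 7*y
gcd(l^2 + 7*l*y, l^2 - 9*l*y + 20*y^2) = 1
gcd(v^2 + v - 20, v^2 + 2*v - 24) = v - 4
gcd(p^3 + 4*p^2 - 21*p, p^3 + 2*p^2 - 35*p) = p^2 + 7*p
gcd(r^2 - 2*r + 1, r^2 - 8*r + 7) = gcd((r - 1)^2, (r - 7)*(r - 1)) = r - 1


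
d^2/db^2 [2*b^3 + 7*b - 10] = 12*b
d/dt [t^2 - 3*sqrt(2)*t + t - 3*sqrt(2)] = 2*t - 3*sqrt(2) + 1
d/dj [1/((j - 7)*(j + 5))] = 2*(1 - j)/(j^4 - 4*j^3 - 66*j^2 + 140*j + 1225)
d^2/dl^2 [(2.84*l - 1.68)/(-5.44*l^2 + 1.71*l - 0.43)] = (-(2.84*l - 1.68)*(10.88*l - 1.71)*(21.76*l - 3.42) + (92.6976*l - 27.9912)*(5.44*l^2 - 1.71*l + 0.43))/(5.44*l^2 - 1.71*l + 0.43)^3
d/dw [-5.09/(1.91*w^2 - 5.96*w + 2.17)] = (19.4438*w - 30.3364)/(1.91*w^2 - 5.96*w + 2.17)^2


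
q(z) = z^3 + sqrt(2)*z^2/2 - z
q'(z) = 3*z^2 + sqrt(2)*z - 1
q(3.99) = 70.79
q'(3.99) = 52.40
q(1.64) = 4.67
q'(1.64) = 9.39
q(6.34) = 276.92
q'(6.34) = 128.55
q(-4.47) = -70.72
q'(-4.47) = 52.62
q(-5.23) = -118.48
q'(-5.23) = 73.66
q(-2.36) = -6.85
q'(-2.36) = 12.37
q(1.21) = 1.60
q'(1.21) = 5.10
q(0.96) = 0.58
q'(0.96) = 3.12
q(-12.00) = -1614.18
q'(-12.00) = 414.03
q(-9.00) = -662.72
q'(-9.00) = 229.27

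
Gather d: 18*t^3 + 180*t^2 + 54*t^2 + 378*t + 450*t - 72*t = 18*t^3 + 234*t^2 + 756*t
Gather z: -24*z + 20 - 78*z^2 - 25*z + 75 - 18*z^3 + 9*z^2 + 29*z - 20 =-18*z^3 - 69*z^2 - 20*z + 75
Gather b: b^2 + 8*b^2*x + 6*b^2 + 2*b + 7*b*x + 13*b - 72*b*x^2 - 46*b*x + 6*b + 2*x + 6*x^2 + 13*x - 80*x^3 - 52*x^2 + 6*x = b^2*(8*x + 7) + b*(-72*x^2 - 39*x + 21) - 80*x^3 - 46*x^2 + 21*x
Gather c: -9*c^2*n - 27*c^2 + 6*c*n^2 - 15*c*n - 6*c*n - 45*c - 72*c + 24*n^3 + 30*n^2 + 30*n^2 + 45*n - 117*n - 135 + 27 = c^2*(-9*n - 27) + c*(6*n^2 - 21*n - 117) + 24*n^3 + 60*n^2 - 72*n - 108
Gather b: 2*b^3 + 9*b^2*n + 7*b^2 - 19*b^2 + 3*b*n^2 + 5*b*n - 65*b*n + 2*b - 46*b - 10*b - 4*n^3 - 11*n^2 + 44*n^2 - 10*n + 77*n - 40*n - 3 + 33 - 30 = 2*b^3 + b^2*(9*n - 12) + b*(3*n^2 - 60*n - 54) - 4*n^3 + 33*n^2 + 27*n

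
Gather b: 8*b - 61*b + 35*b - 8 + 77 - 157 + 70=-18*b - 18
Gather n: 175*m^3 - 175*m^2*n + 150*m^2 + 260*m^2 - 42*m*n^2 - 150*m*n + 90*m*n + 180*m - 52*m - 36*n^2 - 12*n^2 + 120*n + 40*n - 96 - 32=175*m^3 + 410*m^2 + 128*m + n^2*(-42*m - 48) + n*(-175*m^2 - 60*m + 160) - 128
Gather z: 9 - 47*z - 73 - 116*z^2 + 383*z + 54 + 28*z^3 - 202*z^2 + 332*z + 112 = 28*z^3 - 318*z^2 + 668*z + 102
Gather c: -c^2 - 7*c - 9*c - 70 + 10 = -c^2 - 16*c - 60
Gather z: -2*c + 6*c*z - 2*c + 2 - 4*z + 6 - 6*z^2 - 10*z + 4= -4*c - 6*z^2 + z*(6*c - 14) + 12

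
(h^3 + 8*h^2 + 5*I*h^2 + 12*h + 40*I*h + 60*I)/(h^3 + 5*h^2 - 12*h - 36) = (h + 5*I)/(h - 3)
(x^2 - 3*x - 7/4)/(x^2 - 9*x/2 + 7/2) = (x + 1/2)/(x - 1)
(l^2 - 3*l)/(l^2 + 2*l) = (l - 3)/(l + 2)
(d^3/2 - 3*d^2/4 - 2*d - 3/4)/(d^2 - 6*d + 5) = (2*d^3 - 3*d^2 - 8*d - 3)/(4*(d^2 - 6*d + 5))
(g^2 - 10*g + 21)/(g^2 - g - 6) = (g - 7)/(g + 2)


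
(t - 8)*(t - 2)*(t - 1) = t^3 - 11*t^2 + 26*t - 16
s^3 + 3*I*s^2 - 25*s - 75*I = (s - 5)*(s + 5)*(s + 3*I)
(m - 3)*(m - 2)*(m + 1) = m^3 - 4*m^2 + m + 6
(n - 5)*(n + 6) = n^2 + n - 30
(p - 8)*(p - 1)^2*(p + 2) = p^4 - 8*p^3 - 3*p^2 + 26*p - 16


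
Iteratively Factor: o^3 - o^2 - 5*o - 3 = (o - 3)*(o^2 + 2*o + 1) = (o - 3)*(o + 1)*(o + 1)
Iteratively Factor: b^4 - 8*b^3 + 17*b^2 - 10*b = (b - 5)*(b^3 - 3*b^2 + 2*b) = b*(b - 5)*(b^2 - 3*b + 2) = b*(b - 5)*(b - 2)*(b - 1)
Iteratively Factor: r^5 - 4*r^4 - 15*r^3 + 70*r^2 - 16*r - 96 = (r + 4)*(r^4 - 8*r^3 + 17*r^2 + 2*r - 24) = (r - 3)*(r + 4)*(r^3 - 5*r^2 + 2*r + 8) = (r - 3)*(r + 1)*(r + 4)*(r^2 - 6*r + 8) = (r - 3)*(r - 2)*(r + 1)*(r + 4)*(r - 4)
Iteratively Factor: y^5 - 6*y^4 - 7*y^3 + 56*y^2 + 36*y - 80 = (y + 2)*(y^4 - 8*y^3 + 9*y^2 + 38*y - 40) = (y + 2)^2*(y^3 - 10*y^2 + 29*y - 20) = (y - 5)*(y + 2)^2*(y^2 - 5*y + 4) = (y - 5)*(y - 4)*(y + 2)^2*(y - 1)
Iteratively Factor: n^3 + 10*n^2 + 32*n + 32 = (n + 4)*(n^2 + 6*n + 8) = (n + 4)^2*(n + 2)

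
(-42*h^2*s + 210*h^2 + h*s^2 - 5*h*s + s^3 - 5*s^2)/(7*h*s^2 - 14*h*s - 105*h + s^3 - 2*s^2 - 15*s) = (-6*h + s)/(s + 3)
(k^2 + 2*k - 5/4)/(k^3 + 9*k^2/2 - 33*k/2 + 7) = (k + 5/2)/(k^2 + 5*k - 14)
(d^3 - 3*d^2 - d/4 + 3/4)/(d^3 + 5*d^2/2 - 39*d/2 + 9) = (d + 1/2)/(d + 6)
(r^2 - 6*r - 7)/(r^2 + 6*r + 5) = (r - 7)/(r + 5)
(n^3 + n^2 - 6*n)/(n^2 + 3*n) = n - 2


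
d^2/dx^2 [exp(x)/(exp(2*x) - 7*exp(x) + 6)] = ((21 - 8*exp(x))*(exp(2*x) - 7*exp(x) + 6)*exp(x) + 2*(2*exp(x) - 7)^2*exp(2*x) + (exp(2*x) - 7*exp(x) + 6)^2)*exp(x)/(exp(2*x) - 7*exp(x) + 6)^3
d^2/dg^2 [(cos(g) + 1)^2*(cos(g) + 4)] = -39*cos(g)/4 - 12*cos(2*g) - 9*cos(3*g)/4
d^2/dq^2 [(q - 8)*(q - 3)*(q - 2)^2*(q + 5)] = 20*q^3 - 120*q^2 - 18*q + 440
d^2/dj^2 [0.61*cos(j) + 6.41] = -0.61*cos(j)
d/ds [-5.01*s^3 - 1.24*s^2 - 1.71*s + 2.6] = -15.03*s^2 - 2.48*s - 1.71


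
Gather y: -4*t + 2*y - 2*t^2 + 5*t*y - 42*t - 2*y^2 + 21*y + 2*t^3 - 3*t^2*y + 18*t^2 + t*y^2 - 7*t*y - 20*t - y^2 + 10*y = 2*t^3 + 16*t^2 - 66*t + y^2*(t - 3) + y*(-3*t^2 - 2*t + 33)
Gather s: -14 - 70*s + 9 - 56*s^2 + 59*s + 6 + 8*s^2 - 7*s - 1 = -48*s^2 - 18*s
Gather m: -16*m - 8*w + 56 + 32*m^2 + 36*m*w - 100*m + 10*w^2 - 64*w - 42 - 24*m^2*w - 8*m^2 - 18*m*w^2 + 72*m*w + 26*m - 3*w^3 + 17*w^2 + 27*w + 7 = m^2*(24 - 24*w) + m*(-18*w^2 + 108*w - 90) - 3*w^3 + 27*w^2 - 45*w + 21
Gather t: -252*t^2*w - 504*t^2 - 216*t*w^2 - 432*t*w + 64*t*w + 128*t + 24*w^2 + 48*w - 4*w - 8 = t^2*(-252*w - 504) + t*(-216*w^2 - 368*w + 128) + 24*w^2 + 44*w - 8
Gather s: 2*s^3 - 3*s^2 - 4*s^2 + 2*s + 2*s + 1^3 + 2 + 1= 2*s^3 - 7*s^2 + 4*s + 4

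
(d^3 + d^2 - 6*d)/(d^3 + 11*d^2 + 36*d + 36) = d*(d - 2)/(d^2 + 8*d + 12)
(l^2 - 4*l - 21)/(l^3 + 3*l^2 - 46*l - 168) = (l + 3)/(l^2 + 10*l + 24)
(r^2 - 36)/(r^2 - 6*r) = (r + 6)/r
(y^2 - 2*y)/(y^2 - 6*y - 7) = y*(2 - y)/(-y^2 + 6*y + 7)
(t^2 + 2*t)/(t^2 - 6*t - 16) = t/(t - 8)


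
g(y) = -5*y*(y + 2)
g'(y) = -10*y - 10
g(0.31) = -3.58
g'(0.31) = -13.10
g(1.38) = -23.32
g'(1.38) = -23.80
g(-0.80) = 4.80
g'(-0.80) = -2.00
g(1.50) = -26.25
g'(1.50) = -25.00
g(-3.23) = -19.86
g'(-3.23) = 22.30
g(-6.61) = -152.36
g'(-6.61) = 56.10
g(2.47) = -55.20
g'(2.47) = -34.70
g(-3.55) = -27.51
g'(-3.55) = 25.50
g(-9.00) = -315.00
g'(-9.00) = 80.00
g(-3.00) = -15.00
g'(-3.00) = 20.00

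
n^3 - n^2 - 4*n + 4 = (n - 2)*(n - 1)*(n + 2)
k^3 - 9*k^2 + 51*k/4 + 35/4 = (k - 7)*(k - 5/2)*(k + 1/2)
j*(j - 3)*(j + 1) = j^3 - 2*j^2 - 3*j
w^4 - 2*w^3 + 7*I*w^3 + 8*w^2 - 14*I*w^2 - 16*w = w*(w - 2)*(w - I)*(w + 8*I)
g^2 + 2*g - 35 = (g - 5)*(g + 7)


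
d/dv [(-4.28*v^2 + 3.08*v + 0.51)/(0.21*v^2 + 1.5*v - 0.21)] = (-7.0668*v^2 + 1.5834*v - 1.4118)/(0.0441*v^4 + 0.63*v^3 + 2.1618*v^2 - 0.63*v + 0.0441)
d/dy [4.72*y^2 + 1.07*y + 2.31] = 9.44*y + 1.07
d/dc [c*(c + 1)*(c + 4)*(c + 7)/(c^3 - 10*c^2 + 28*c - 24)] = (c^5 - 18*c^4 - 111*c^3 + 298*c^2 + 1104*c + 336)/(c^5 - 18*c^4 + 120*c^3 - 368*c^2 + 528*c - 288)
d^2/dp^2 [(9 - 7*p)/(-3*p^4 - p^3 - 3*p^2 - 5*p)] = 2*(378*p^7 - 642*p^6 - 195*p^5 - 1035*p^4 - 458*p^3 - 378*p^2 - 405*p - 225)/(p^3*(27*p^9 + 27*p^8 + 90*p^7 + 190*p^6 + 180*p^5 + 312*p^4 + 342*p^3 + 210*p^2 + 225*p + 125))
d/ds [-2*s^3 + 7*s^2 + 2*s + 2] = -6*s^2 + 14*s + 2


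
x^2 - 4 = (x - 2)*(x + 2)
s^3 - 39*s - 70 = (s - 7)*(s + 2)*(s + 5)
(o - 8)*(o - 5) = o^2 - 13*o + 40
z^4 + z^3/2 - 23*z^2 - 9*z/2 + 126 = (z - 7/2)*(z - 3)*(z + 3)*(z + 4)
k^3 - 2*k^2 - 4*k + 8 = (k - 2)^2*(k + 2)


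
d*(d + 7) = d^2 + 7*d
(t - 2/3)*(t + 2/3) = t^2 - 4/9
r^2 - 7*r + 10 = (r - 5)*(r - 2)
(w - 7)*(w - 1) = w^2 - 8*w + 7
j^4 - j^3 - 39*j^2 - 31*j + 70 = (j - 7)*(j - 1)*(j + 2)*(j + 5)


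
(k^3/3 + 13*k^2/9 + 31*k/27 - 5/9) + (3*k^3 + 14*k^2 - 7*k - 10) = 10*k^3/3 + 139*k^2/9 - 158*k/27 - 95/9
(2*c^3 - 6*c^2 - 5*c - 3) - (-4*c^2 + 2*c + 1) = 2*c^3 - 2*c^2 - 7*c - 4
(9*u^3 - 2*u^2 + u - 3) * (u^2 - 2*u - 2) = 9*u^5 - 20*u^4 - 13*u^3 - u^2 + 4*u + 6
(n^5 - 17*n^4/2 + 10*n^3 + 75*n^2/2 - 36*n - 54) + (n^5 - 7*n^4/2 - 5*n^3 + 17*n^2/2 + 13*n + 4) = 2*n^5 - 12*n^4 + 5*n^3 + 46*n^2 - 23*n - 50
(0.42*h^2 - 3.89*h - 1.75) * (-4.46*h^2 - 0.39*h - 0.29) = -1.8732*h^4 + 17.1856*h^3 + 9.2003*h^2 + 1.8106*h + 0.5075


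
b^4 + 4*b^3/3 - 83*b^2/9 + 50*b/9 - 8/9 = (b - 2)*(b - 1/3)^2*(b + 4)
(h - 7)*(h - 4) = h^2 - 11*h + 28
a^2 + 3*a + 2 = (a + 1)*(a + 2)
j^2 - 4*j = j*(j - 4)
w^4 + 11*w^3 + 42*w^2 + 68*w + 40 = (w + 2)^3*(w + 5)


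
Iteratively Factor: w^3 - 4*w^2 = (w - 4)*(w^2) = w*(w - 4)*(w)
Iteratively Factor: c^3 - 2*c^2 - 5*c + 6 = (c - 1)*(c^2 - c - 6) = (c - 3)*(c - 1)*(c + 2)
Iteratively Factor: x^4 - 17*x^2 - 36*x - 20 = (x - 5)*(x^3 + 5*x^2 + 8*x + 4) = (x - 5)*(x + 1)*(x^2 + 4*x + 4) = (x - 5)*(x + 1)*(x + 2)*(x + 2)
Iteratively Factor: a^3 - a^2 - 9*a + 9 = (a + 3)*(a^2 - 4*a + 3) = (a - 1)*(a + 3)*(a - 3)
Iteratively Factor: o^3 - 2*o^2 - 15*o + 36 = (o - 3)*(o^2 + o - 12) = (o - 3)*(o + 4)*(o - 3)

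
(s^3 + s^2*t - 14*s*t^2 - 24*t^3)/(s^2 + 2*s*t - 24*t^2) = (s^2 + 5*s*t + 6*t^2)/(s + 6*t)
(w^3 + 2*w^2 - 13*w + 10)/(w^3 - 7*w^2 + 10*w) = (w^2 + 4*w - 5)/(w*(w - 5))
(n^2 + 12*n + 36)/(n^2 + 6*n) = (n + 6)/n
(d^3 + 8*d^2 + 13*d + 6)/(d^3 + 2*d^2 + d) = (d + 6)/d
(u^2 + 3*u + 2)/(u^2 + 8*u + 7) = (u + 2)/(u + 7)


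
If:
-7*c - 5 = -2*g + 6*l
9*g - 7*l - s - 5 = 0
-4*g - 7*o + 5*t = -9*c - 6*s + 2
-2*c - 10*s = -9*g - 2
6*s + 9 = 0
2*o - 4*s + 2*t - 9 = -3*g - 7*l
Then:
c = 554/521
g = -861/521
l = -2735/1042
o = 49327/8336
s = -3/2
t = 60421/8336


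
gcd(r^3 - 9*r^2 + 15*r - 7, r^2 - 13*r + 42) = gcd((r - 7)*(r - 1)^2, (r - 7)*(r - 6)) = r - 7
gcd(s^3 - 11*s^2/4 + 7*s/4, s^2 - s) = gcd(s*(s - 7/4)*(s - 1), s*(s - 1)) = s^2 - s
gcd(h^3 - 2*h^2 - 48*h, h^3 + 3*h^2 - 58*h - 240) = h^2 - 2*h - 48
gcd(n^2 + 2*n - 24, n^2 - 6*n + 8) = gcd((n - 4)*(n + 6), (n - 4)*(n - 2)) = n - 4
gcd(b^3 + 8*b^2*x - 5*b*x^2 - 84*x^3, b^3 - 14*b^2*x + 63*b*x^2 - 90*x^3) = -b + 3*x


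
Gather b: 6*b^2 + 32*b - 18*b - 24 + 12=6*b^2 + 14*b - 12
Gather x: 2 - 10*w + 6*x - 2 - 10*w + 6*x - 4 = -20*w + 12*x - 4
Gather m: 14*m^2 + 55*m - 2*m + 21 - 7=14*m^2 + 53*m + 14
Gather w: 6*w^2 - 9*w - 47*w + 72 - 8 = 6*w^2 - 56*w + 64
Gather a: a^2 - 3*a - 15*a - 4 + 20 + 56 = a^2 - 18*a + 72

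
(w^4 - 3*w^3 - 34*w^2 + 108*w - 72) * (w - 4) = w^5 - 7*w^4 - 22*w^3 + 244*w^2 - 504*w + 288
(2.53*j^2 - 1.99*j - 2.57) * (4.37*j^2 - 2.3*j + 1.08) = 11.0561*j^4 - 14.5153*j^3 - 3.9215*j^2 + 3.7618*j - 2.7756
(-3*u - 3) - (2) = -3*u - 5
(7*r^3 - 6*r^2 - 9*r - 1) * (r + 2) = 7*r^4 + 8*r^3 - 21*r^2 - 19*r - 2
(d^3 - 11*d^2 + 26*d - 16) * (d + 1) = d^4 - 10*d^3 + 15*d^2 + 10*d - 16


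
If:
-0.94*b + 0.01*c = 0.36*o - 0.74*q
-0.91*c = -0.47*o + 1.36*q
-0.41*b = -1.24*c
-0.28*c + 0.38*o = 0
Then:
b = 0.00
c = 0.00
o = 0.00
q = 0.00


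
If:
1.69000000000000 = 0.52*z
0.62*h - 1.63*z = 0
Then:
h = 8.54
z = 3.25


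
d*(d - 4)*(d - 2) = d^3 - 6*d^2 + 8*d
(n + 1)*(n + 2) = n^2 + 3*n + 2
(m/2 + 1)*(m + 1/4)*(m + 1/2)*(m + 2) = m^4/2 + 19*m^3/8 + 57*m^2/16 + 7*m/4 + 1/4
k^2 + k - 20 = (k - 4)*(k + 5)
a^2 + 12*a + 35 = (a + 5)*(a + 7)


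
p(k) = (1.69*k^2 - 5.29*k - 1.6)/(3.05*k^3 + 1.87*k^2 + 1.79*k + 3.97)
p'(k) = (3.38*k - 5.29)/(3.05*k^3 + 1.87*k^2 + 1.79*k + 3.97) + (-9.15*k^2 - 3.74*k - 1.79)*(1.69*k^2 - 5.29*k - 1.6)/(3.05*k^3 + 1.87*k^2 + 1.79*k + 3.97)^2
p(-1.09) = 21.23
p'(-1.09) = -657.57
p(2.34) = -0.08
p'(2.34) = 0.13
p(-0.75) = 1.39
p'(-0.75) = -5.67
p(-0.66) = 0.96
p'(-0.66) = -3.93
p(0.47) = -0.67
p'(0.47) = 0.01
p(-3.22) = -0.39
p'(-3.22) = -0.20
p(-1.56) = -1.84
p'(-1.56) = -3.93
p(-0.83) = 1.95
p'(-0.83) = -8.79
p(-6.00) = -0.15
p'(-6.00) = -0.04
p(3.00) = -0.02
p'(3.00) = 0.06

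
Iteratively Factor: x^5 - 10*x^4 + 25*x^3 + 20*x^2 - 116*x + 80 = (x - 4)*(x^4 - 6*x^3 + x^2 + 24*x - 20) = (x - 4)*(x + 2)*(x^3 - 8*x^2 + 17*x - 10) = (x - 5)*(x - 4)*(x + 2)*(x^2 - 3*x + 2) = (x - 5)*(x - 4)*(x - 1)*(x + 2)*(x - 2)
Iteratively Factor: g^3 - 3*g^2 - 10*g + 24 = (g - 4)*(g^2 + g - 6) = (g - 4)*(g - 2)*(g + 3)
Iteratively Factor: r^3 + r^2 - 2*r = (r - 1)*(r^2 + 2*r) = r*(r - 1)*(r + 2)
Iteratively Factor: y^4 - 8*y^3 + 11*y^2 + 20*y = (y - 4)*(y^3 - 4*y^2 - 5*y) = y*(y - 4)*(y^2 - 4*y - 5) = y*(y - 4)*(y + 1)*(y - 5)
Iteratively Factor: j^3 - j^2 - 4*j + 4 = (j - 2)*(j^2 + j - 2) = (j - 2)*(j - 1)*(j + 2)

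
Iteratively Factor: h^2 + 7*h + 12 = (h + 4)*(h + 3)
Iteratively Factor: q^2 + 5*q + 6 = (q + 2)*(q + 3)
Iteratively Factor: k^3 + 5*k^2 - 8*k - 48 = (k + 4)*(k^2 + k - 12) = (k - 3)*(k + 4)*(k + 4)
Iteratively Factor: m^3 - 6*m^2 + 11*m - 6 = (m - 3)*(m^2 - 3*m + 2) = (m - 3)*(m - 2)*(m - 1)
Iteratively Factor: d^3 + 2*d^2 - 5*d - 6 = (d + 1)*(d^2 + d - 6) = (d + 1)*(d + 3)*(d - 2)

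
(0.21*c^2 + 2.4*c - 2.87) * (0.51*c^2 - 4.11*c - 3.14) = 0.1071*c^4 + 0.3609*c^3 - 11.9871*c^2 + 4.2597*c + 9.0118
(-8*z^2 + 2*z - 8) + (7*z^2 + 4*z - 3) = -z^2 + 6*z - 11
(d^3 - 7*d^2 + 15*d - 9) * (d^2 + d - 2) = d^5 - 6*d^4 + 6*d^3 + 20*d^2 - 39*d + 18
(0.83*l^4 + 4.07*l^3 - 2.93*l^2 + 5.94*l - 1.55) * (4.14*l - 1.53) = 3.4362*l^5 + 15.5799*l^4 - 18.3573*l^3 + 29.0745*l^2 - 15.5052*l + 2.3715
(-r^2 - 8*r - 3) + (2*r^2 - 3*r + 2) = r^2 - 11*r - 1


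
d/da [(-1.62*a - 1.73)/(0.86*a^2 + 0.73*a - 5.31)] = (1.3932*a^2 + 2.9756*a + 9.8651)/(0.7396*a^4 + 1.2556*a^3 - 8.6003*a^2 - 7.7526*a + 28.1961)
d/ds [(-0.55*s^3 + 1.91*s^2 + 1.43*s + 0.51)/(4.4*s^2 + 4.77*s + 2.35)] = (-2.42*s^4 - 5.247*s^3 - 1.0588*s^2 + 4.489*s + 0.9278)/(19.36*s^4 + 41.976*s^3 + 43.4329*s^2 + 22.419*s + 5.5225)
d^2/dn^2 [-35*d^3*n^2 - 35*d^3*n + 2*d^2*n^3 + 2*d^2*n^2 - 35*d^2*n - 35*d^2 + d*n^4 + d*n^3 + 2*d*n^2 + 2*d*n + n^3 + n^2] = -70*d^3 + 12*d^2*n + 4*d^2 + 12*d*n^2 + 6*d*n + 4*d + 6*n + 2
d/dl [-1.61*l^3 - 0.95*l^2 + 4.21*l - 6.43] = -4.83*l^2 - 1.9*l + 4.21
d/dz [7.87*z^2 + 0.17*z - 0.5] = 15.74*z + 0.17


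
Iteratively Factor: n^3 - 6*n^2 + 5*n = (n - 1)*(n^2 - 5*n) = n*(n - 1)*(n - 5)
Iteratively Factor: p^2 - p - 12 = (p + 3)*(p - 4)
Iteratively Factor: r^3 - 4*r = (r - 2)*(r^2 + 2*r) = (r - 2)*(r + 2)*(r)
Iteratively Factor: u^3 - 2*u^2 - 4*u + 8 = (u + 2)*(u^2 - 4*u + 4) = (u - 2)*(u + 2)*(u - 2)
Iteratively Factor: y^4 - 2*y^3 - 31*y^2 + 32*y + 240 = (y - 5)*(y^3 + 3*y^2 - 16*y - 48) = (y - 5)*(y + 3)*(y^2 - 16) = (y - 5)*(y + 3)*(y + 4)*(y - 4)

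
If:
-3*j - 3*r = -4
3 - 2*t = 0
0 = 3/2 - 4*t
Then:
No Solution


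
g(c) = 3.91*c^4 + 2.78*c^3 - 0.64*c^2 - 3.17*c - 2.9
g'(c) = 15.64*c^3 + 8.34*c^2 - 1.28*c - 3.17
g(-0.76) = -0.78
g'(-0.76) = -4.25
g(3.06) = 403.88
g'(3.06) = 519.13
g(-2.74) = 164.18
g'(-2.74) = -258.78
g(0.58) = -3.97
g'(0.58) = 1.94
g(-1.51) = 11.18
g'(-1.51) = -36.07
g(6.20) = 6392.94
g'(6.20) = 4036.93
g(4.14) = 1318.89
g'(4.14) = 1244.26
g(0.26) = -3.70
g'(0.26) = -2.66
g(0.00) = -2.90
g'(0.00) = -3.17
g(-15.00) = 188461.90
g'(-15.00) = -50892.47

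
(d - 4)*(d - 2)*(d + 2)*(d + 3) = d^4 - d^3 - 16*d^2 + 4*d + 48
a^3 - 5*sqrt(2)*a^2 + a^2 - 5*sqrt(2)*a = a*(a + 1)*(a - 5*sqrt(2))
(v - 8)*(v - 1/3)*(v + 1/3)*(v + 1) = v^4 - 7*v^3 - 73*v^2/9 + 7*v/9 + 8/9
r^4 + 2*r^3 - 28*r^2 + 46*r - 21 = (r - 3)*(r - 1)^2*(r + 7)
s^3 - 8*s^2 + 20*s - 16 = (s - 4)*(s - 2)^2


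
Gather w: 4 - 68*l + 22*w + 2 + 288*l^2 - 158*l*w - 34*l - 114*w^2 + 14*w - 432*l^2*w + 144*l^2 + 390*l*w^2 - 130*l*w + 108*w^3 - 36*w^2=432*l^2 - 102*l + 108*w^3 + w^2*(390*l - 150) + w*(-432*l^2 - 288*l + 36) + 6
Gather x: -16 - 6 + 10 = -12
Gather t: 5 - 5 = 0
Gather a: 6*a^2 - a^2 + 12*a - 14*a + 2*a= 5*a^2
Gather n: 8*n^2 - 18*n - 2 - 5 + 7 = 8*n^2 - 18*n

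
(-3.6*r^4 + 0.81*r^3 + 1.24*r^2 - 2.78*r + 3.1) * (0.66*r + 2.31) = -2.376*r^5 - 7.7814*r^4 + 2.6895*r^3 + 1.0296*r^2 - 4.3758*r + 7.161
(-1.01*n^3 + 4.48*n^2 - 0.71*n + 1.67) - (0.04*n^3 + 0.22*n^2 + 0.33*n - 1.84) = -1.05*n^3 + 4.26*n^2 - 1.04*n + 3.51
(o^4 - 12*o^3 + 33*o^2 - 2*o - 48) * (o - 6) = o^5 - 18*o^4 + 105*o^3 - 200*o^2 - 36*o + 288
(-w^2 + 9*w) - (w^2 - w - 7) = -2*w^2 + 10*w + 7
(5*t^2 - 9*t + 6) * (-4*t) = -20*t^3 + 36*t^2 - 24*t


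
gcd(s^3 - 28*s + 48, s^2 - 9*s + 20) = s - 4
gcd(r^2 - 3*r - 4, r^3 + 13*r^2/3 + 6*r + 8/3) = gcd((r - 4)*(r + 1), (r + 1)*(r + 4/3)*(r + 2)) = r + 1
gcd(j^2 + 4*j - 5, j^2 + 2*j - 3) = j - 1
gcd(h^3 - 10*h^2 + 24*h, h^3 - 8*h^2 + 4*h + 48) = h^2 - 10*h + 24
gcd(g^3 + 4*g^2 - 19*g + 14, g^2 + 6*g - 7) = g^2 + 6*g - 7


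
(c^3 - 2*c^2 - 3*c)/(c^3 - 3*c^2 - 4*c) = (c - 3)/(c - 4)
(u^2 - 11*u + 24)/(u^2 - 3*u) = (u - 8)/u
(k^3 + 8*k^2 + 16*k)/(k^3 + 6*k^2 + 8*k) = (k + 4)/(k + 2)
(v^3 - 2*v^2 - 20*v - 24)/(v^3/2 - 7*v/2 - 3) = 2*(v^2 - 4*v - 12)/(v^2 - 2*v - 3)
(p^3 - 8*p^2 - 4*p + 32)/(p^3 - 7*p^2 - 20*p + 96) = (p^2 - 4)/(p^2 + p - 12)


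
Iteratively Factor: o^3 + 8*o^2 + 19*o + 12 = (o + 1)*(o^2 + 7*o + 12) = (o + 1)*(o + 3)*(o + 4)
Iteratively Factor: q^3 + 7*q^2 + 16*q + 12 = (q + 3)*(q^2 + 4*q + 4) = (q + 2)*(q + 3)*(q + 2)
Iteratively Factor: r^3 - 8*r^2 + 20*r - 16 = (r - 2)*(r^2 - 6*r + 8) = (r - 4)*(r - 2)*(r - 2)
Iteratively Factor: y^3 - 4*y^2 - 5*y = (y)*(y^2 - 4*y - 5) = y*(y + 1)*(y - 5)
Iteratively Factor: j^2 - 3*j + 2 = (j - 2)*(j - 1)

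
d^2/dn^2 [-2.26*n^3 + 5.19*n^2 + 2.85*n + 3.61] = 10.38 - 13.56*n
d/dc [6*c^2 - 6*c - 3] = 12*c - 6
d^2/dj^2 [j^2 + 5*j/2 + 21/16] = 2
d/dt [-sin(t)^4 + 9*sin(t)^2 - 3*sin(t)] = (15*sin(t) + sin(3*t) - 3)*cos(t)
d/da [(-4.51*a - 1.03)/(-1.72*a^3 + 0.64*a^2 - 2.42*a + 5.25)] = (-15.5144*a^3 - 2.4284*a^2 + 1.3184*a - 26.1701)/(2.9584*a^6 - 2.2016*a^5 + 8.7344*a^4 - 21.1576*a^3 + 12.5764*a^2 - 25.41*a + 27.5625)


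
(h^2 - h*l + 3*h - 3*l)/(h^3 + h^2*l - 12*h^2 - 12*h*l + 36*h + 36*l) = (h^2 - h*l + 3*h - 3*l)/(h^3 + h^2*l - 12*h^2 - 12*h*l + 36*h + 36*l)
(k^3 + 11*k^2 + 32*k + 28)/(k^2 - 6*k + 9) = (k^3 + 11*k^2 + 32*k + 28)/(k^2 - 6*k + 9)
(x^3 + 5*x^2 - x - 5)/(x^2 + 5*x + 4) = (x^2 + 4*x - 5)/(x + 4)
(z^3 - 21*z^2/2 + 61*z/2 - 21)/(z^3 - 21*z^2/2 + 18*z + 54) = (2*z^2 - 9*z + 7)/(2*z^2 - 9*z - 18)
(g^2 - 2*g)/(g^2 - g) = (g - 2)/(g - 1)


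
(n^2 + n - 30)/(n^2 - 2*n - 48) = (n - 5)/(n - 8)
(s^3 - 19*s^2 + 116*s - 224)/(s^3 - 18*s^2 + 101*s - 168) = (s - 4)/(s - 3)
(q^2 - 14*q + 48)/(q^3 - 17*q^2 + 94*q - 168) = (q - 8)/(q^2 - 11*q + 28)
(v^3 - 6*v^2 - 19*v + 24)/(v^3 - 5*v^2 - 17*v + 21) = (v - 8)/(v - 7)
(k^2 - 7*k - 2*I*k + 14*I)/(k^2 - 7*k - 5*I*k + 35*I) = (k - 2*I)/(k - 5*I)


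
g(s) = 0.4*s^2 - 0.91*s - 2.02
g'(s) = 0.8*s - 0.91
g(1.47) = -2.49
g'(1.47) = 0.27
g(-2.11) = 1.68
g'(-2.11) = -2.60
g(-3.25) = 5.16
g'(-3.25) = -3.51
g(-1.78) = 0.87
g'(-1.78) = -2.33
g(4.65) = 2.40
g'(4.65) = 2.81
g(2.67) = -1.60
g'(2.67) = 1.23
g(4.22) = 1.26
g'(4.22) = 2.47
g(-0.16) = -1.86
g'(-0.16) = -1.04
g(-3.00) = 4.31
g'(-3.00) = -3.31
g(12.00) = 44.66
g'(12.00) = 8.69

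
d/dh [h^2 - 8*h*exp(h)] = -8*h*exp(h) + 2*h - 8*exp(h)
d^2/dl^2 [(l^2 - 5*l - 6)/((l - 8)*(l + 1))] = 4/(l^3 - 24*l^2 + 192*l - 512)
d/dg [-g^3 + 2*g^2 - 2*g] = -3*g^2 + 4*g - 2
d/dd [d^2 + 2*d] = 2*d + 2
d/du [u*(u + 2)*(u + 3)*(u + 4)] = 4*u^3 + 27*u^2 + 52*u + 24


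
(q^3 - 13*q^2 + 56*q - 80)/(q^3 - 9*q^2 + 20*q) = (q - 4)/q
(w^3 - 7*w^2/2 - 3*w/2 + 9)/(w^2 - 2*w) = w - 3/2 - 9/(2*w)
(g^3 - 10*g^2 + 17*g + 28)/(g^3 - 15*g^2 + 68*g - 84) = (g^2 - 3*g - 4)/(g^2 - 8*g + 12)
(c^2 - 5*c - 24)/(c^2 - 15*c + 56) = (c + 3)/(c - 7)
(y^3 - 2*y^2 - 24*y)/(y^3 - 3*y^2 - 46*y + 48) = y*(y^2 - 2*y - 24)/(y^3 - 3*y^2 - 46*y + 48)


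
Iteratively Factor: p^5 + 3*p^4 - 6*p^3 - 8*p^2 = (p - 2)*(p^4 + 5*p^3 + 4*p^2) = (p - 2)*(p + 4)*(p^3 + p^2) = (p - 2)*(p + 1)*(p + 4)*(p^2) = p*(p - 2)*(p + 1)*(p + 4)*(p)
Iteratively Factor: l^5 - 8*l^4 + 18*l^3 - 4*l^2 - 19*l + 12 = (l - 1)*(l^4 - 7*l^3 + 11*l^2 + 7*l - 12) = (l - 1)^2*(l^3 - 6*l^2 + 5*l + 12) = (l - 4)*(l - 1)^2*(l^2 - 2*l - 3) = (l - 4)*(l - 3)*(l - 1)^2*(l + 1)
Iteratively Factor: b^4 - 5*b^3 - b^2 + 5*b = (b)*(b^3 - 5*b^2 - b + 5) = b*(b + 1)*(b^2 - 6*b + 5) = b*(b - 5)*(b + 1)*(b - 1)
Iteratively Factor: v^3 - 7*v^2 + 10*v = (v - 5)*(v^2 - 2*v) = (v - 5)*(v - 2)*(v)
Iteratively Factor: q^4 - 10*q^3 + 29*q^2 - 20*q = (q - 4)*(q^3 - 6*q^2 + 5*q) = (q - 4)*(q - 1)*(q^2 - 5*q) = q*(q - 4)*(q - 1)*(q - 5)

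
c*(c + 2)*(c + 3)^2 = c^4 + 8*c^3 + 21*c^2 + 18*c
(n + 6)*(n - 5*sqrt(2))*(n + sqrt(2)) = n^3 - 4*sqrt(2)*n^2 + 6*n^2 - 24*sqrt(2)*n - 10*n - 60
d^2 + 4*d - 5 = (d - 1)*(d + 5)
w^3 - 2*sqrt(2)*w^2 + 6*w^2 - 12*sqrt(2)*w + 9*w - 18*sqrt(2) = (w + 3)^2*(w - 2*sqrt(2))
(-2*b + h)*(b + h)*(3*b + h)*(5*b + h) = -30*b^4 - 31*b^3*h + 5*b^2*h^2 + 7*b*h^3 + h^4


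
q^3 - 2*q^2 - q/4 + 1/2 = (q - 2)*(q - 1/2)*(q + 1/2)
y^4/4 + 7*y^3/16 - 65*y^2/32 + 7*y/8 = y*(y/4 + 1)*(y - 7/4)*(y - 1/2)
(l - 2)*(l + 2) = l^2 - 4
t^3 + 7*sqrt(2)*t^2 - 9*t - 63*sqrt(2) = (t - 3)*(t + 3)*(t + 7*sqrt(2))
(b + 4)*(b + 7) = b^2 + 11*b + 28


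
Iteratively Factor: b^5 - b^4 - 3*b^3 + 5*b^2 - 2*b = (b - 1)*(b^4 - 3*b^2 + 2*b) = (b - 1)*(b + 2)*(b^3 - 2*b^2 + b) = (b - 1)^2*(b + 2)*(b^2 - b) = b*(b - 1)^2*(b + 2)*(b - 1)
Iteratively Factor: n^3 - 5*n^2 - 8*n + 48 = (n - 4)*(n^2 - n - 12) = (n - 4)*(n + 3)*(n - 4)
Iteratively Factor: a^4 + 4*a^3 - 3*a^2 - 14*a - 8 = (a - 2)*(a^3 + 6*a^2 + 9*a + 4) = (a - 2)*(a + 1)*(a^2 + 5*a + 4) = (a - 2)*(a + 1)^2*(a + 4)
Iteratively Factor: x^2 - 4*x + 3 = (x - 3)*(x - 1)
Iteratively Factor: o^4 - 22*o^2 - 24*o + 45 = (o - 1)*(o^3 + o^2 - 21*o - 45) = (o - 5)*(o - 1)*(o^2 + 6*o + 9) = (o - 5)*(o - 1)*(o + 3)*(o + 3)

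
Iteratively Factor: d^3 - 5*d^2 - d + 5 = (d - 5)*(d^2 - 1) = (d - 5)*(d + 1)*(d - 1)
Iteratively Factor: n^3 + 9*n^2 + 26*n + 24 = (n + 4)*(n^2 + 5*n + 6) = (n + 2)*(n + 4)*(n + 3)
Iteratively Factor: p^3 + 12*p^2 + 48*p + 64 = (p + 4)*(p^2 + 8*p + 16) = (p + 4)^2*(p + 4)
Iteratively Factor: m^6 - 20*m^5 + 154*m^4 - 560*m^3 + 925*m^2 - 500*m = (m)*(m^5 - 20*m^4 + 154*m^3 - 560*m^2 + 925*m - 500) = m*(m - 5)*(m^4 - 15*m^3 + 79*m^2 - 165*m + 100) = m*(m - 5)^2*(m^3 - 10*m^2 + 29*m - 20) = m*(m - 5)^2*(m - 4)*(m^2 - 6*m + 5) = m*(m - 5)^3*(m - 4)*(m - 1)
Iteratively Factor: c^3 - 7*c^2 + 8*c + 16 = (c - 4)*(c^2 - 3*c - 4) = (c - 4)^2*(c + 1)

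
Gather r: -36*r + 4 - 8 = -36*r - 4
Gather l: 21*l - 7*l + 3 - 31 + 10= 14*l - 18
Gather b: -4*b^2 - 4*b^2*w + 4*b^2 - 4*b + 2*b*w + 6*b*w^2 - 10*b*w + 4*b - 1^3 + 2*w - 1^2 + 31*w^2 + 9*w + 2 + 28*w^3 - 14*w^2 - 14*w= -4*b^2*w + b*(6*w^2 - 8*w) + 28*w^3 + 17*w^2 - 3*w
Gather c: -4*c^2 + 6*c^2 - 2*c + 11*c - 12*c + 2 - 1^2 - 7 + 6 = 2*c^2 - 3*c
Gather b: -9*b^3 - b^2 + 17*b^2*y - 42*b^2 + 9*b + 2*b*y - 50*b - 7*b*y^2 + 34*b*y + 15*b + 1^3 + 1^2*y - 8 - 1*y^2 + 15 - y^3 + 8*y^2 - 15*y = -9*b^3 + b^2*(17*y - 43) + b*(-7*y^2 + 36*y - 26) - y^3 + 7*y^2 - 14*y + 8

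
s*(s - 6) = s^2 - 6*s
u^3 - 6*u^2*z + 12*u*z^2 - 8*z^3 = (u - 2*z)^3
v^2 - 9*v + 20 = (v - 5)*(v - 4)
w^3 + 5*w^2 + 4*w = w*(w + 1)*(w + 4)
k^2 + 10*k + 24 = (k + 4)*(k + 6)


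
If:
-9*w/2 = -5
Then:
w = 10/9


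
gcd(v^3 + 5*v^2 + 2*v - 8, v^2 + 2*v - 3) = v - 1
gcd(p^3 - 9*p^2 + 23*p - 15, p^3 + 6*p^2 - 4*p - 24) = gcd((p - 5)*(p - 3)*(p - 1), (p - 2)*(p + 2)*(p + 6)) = 1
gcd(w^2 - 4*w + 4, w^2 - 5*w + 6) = w - 2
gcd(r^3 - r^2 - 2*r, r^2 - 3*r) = r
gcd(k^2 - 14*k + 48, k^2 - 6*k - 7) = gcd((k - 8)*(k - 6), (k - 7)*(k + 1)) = 1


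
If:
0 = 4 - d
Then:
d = 4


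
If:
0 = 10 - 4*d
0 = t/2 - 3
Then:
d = 5/2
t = 6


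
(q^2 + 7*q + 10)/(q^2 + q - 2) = (q + 5)/(q - 1)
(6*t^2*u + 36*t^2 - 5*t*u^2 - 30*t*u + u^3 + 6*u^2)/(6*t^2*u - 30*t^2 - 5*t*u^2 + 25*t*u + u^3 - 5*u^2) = (u + 6)/(u - 5)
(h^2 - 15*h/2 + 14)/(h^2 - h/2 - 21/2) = (h - 4)/(h + 3)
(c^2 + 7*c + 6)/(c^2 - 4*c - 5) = (c + 6)/(c - 5)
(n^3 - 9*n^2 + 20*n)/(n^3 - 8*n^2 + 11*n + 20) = n/(n + 1)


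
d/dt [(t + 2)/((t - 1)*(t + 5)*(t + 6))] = 2*(-t^3 - 8*t^2 - 20*t - 34)/(t^6 + 20*t^5 + 138*t^4 + 320*t^3 - 239*t^2 - 1140*t + 900)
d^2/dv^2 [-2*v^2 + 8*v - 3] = -4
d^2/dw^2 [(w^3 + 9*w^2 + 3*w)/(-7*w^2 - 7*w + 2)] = 6*(77*w^3 - 112*w^2 - 46*w - 26)/(343*w^6 + 1029*w^5 + 735*w^4 - 245*w^3 - 210*w^2 + 84*w - 8)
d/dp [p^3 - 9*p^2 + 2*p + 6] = 3*p^2 - 18*p + 2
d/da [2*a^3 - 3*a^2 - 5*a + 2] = 6*a^2 - 6*a - 5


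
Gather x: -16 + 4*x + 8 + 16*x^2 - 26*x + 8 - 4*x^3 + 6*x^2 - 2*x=-4*x^3 + 22*x^2 - 24*x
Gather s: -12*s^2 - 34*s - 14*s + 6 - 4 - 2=-12*s^2 - 48*s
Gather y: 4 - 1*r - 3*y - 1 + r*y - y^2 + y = -r - y^2 + y*(r - 2) + 3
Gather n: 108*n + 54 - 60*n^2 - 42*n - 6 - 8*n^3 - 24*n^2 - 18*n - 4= -8*n^3 - 84*n^2 + 48*n + 44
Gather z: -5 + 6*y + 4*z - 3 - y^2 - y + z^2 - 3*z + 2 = -y^2 + 5*y + z^2 + z - 6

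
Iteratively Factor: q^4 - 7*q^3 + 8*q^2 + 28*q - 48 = (q - 3)*(q^3 - 4*q^2 - 4*q + 16) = (q - 3)*(q - 2)*(q^2 - 2*q - 8) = (q - 4)*(q - 3)*(q - 2)*(q + 2)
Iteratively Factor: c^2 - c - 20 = (c + 4)*(c - 5)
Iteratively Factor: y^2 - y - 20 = (y - 5)*(y + 4)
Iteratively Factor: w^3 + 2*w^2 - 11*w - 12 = (w + 4)*(w^2 - 2*w - 3) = (w + 1)*(w + 4)*(w - 3)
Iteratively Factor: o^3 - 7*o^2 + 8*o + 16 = (o - 4)*(o^2 - 3*o - 4) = (o - 4)^2*(o + 1)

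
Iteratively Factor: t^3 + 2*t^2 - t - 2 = (t + 1)*(t^2 + t - 2) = (t - 1)*(t + 1)*(t + 2)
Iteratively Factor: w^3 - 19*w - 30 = (w + 2)*(w^2 - 2*w - 15) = (w - 5)*(w + 2)*(w + 3)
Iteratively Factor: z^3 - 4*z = (z - 2)*(z^2 + 2*z) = z*(z - 2)*(z + 2)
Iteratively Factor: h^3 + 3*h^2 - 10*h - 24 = (h + 2)*(h^2 + h - 12) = (h + 2)*(h + 4)*(h - 3)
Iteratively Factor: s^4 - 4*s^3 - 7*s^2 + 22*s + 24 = (s - 4)*(s^3 - 7*s - 6) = (s - 4)*(s - 3)*(s^2 + 3*s + 2) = (s - 4)*(s - 3)*(s + 1)*(s + 2)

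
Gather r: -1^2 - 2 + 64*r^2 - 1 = 64*r^2 - 4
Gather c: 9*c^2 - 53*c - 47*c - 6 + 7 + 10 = 9*c^2 - 100*c + 11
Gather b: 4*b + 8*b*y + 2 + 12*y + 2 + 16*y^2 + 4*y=b*(8*y + 4) + 16*y^2 + 16*y + 4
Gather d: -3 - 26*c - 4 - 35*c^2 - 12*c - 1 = -35*c^2 - 38*c - 8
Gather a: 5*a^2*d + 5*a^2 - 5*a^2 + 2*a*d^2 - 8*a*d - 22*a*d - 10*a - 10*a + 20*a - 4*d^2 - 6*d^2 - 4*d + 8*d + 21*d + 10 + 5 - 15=5*a^2*d + a*(2*d^2 - 30*d) - 10*d^2 + 25*d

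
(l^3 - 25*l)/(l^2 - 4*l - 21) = l*(25 - l^2)/(-l^2 + 4*l + 21)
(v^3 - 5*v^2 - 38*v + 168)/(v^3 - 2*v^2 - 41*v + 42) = (v - 4)/(v - 1)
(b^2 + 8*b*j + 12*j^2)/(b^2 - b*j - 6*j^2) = (b + 6*j)/(b - 3*j)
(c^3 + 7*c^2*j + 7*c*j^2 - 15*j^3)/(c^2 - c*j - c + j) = (c^2 + 8*c*j + 15*j^2)/(c - 1)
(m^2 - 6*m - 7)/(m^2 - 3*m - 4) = (m - 7)/(m - 4)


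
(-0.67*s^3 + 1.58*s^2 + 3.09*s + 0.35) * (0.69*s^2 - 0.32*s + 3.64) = -0.4623*s^5 + 1.3046*s^4 - 0.8123*s^3 + 5.0039*s^2 + 11.1356*s + 1.274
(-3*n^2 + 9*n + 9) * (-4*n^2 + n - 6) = 12*n^4 - 39*n^3 - 9*n^2 - 45*n - 54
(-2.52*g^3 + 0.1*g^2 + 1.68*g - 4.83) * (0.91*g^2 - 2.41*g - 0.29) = -2.2932*g^5 + 6.1642*g^4 + 2.0186*g^3 - 8.4731*g^2 + 11.1531*g + 1.4007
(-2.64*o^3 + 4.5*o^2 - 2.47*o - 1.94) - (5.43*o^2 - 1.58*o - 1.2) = -2.64*o^3 - 0.93*o^2 - 0.89*o - 0.74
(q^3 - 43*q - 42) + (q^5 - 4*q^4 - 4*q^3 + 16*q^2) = q^5 - 4*q^4 - 3*q^3 + 16*q^2 - 43*q - 42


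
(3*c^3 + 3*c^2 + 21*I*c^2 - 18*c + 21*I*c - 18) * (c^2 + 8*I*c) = 3*c^5 + 3*c^4 + 45*I*c^4 - 186*c^3 + 45*I*c^3 - 186*c^2 - 144*I*c^2 - 144*I*c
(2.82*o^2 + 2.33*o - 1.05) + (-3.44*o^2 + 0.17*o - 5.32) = -0.62*o^2 + 2.5*o - 6.37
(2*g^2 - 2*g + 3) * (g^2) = 2*g^4 - 2*g^3 + 3*g^2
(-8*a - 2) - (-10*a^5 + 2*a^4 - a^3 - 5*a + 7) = 10*a^5 - 2*a^4 + a^3 - 3*a - 9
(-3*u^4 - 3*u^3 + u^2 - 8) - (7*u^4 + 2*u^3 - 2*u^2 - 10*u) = -10*u^4 - 5*u^3 + 3*u^2 + 10*u - 8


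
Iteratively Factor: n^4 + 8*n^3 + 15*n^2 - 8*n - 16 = (n + 4)*(n^3 + 4*n^2 - n - 4) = (n + 4)^2*(n^2 - 1) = (n - 1)*(n + 4)^2*(n + 1)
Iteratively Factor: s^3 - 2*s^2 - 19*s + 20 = (s - 5)*(s^2 + 3*s - 4) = (s - 5)*(s + 4)*(s - 1)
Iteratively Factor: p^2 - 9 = (p - 3)*(p + 3)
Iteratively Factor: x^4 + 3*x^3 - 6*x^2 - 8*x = (x + 1)*(x^3 + 2*x^2 - 8*x) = x*(x + 1)*(x^2 + 2*x - 8) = x*(x + 1)*(x + 4)*(x - 2)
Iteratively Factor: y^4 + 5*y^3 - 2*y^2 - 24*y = (y)*(y^3 + 5*y^2 - 2*y - 24) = y*(y + 4)*(y^2 + y - 6) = y*(y + 3)*(y + 4)*(y - 2)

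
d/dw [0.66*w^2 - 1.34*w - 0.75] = 1.32*w - 1.34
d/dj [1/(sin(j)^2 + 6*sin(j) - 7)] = -2*(sin(j) + 3)*cos(j)/(sin(j)^2 + 6*sin(j) - 7)^2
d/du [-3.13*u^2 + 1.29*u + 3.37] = 1.29 - 6.26*u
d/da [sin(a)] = cos(a)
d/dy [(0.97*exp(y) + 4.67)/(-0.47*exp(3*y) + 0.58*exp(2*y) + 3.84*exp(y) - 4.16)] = (0.9118*exp(3*y) + 6.0221*exp(2*y) - 5.4172*exp(y) - 21.968)*exp(y)/(0.2209*exp(6*y) - 0.5452*exp(5*y) - 3.2732*exp(4*y) + 8.3648*exp(3*y) + 9.92*exp(2*y) - 31.9488*exp(y) + 17.3056)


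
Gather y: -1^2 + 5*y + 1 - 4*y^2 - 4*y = -4*y^2 + y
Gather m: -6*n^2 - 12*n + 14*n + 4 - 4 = -6*n^2 + 2*n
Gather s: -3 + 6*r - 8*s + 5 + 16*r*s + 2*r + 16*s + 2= 8*r + s*(16*r + 8) + 4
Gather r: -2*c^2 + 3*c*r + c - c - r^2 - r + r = -2*c^2 + 3*c*r - r^2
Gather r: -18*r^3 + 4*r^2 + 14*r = -18*r^3 + 4*r^2 + 14*r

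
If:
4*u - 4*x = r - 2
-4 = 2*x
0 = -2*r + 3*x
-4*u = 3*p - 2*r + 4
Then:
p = 1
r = -3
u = -13/4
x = -2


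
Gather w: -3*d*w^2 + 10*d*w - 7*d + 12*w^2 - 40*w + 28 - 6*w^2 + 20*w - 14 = -7*d + w^2*(6 - 3*d) + w*(10*d - 20) + 14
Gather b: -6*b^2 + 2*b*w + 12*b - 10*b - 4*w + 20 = -6*b^2 + b*(2*w + 2) - 4*w + 20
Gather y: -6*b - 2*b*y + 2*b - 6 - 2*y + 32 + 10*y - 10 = -4*b + y*(8 - 2*b) + 16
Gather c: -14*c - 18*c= -32*c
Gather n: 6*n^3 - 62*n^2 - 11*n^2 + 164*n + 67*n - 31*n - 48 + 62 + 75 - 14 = 6*n^3 - 73*n^2 + 200*n + 75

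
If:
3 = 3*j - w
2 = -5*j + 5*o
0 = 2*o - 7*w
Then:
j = 109/95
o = 147/95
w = 42/95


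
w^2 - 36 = (w - 6)*(w + 6)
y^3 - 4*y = y*(y - 2)*(y + 2)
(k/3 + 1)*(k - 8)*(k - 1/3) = k^3/3 - 16*k^2/9 - 67*k/9 + 8/3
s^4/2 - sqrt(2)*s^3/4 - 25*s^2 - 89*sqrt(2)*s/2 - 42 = (s/2 + sqrt(2)/2)*(s - 6*sqrt(2))*(s + sqrt(2))*(s + 7*sqrt(2)/2)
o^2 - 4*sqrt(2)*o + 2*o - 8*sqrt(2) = (o + 2)*(o - 4*sqrt(2))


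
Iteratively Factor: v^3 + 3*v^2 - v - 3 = (v - 1)*(v^2 + 4*v + 3) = (v - 1)*(v + 1)*(v + 3)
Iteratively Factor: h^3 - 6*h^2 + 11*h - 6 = (h - 2)*(h^2 - 4*h + 3) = (h - 2)*(h - 1)*(h - 3)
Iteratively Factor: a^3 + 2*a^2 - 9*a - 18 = (a + 3)*(a^2 - a - 6) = (a + 2)*(a + 3)*(a - 3)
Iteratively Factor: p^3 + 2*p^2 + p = (p + 1)*(p^2 + p) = p*(p + 1)*(p + 1)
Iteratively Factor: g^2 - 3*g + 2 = (g - 1)*(g - 2)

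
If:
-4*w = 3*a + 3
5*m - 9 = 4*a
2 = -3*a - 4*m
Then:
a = -46/31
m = 19/31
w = 45/124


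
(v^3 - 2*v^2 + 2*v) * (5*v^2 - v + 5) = 5*v^5 - 11*v^4 + 17*v^3 - 12*v^2 + 10*v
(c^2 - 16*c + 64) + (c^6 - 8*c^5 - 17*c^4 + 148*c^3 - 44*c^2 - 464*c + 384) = c^6 - 8*c^5 - 17*c^4 + 148*c^3 - 43*c^2 - 480*c + 448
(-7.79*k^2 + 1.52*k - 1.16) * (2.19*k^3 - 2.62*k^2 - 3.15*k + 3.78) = -17.0601*k^5 + 23.7386*k^4 + 18.0157*k^3 - 31.195*k^2 + 9.3996*k - 4.3848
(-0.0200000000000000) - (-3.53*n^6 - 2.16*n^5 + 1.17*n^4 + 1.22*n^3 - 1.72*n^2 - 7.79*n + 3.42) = 3.53*n^6 + 2.16*n^5 - 1.17*n^4 - 1.22*n^3 + 1.72*n^2 + 7.79*n - 3.44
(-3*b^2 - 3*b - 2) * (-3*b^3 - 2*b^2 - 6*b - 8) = 9*b^5 + 15*b^4 + 30*b^3 + 46*b^2 + 36*b + 16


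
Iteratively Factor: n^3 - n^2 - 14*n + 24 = (n + 4)*(n^2 - 5*n + 6) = (n - 2)*(n + 4)*(n - 3)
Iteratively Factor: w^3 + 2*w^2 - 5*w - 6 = (w - 2)*(w^2 + 4*w + 3) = (w - 2)*(w + 3)*(w + 1)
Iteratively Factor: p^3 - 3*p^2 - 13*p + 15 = (p + 3)*(p^2 - 6*p + 5) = (p - 1)*(p + 3)*(p - 5)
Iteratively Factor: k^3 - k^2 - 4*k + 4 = (k - 2)*(k^2 + k - 2) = (k - 2)*(k - 1)*(k + 2)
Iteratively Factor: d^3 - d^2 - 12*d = (d)*(d^2 - d - 12) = d*(d - 4)*(d + 3)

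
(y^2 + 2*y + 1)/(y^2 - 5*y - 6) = (y + 1)/(y - 6)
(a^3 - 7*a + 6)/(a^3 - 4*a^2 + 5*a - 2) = (a + 3)/(a - 1)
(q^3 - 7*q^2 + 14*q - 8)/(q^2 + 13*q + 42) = (q^3 - 7*q^2 + 14*q - 8)/(q^2 + 13*q + 42)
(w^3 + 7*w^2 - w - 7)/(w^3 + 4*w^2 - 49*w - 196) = (w^2 - 1)/(w^2 - 3*w - 28)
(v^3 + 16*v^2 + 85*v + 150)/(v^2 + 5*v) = v + 11 + 30/v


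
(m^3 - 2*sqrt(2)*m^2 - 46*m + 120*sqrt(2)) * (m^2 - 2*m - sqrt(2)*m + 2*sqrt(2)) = m^5 - 3*sqrt(2)*m^4 - 2*m^4 - 42*m^3 + 6*sqrt(2)*m^3 + 84*m^2 + 166*sqrt(2)*m^2 - 332*sqrt(2)*m - 240*m + 480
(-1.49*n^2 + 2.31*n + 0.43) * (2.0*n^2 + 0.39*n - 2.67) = -2.98*n^4 + 4.0389*n^3 + 5.7392*n^2 - 6.0*n - 1.1481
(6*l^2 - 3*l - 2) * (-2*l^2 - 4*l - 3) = -12*l^4 - 18*l^3 - 2*l^2 + 17*l + 6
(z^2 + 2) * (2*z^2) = 2*z^4 + 4*z^2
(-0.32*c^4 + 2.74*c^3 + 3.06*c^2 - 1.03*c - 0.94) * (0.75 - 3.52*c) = 1.1264*c^5 - 9.8848*c^4 - 8.7162*c^3 + 5.9206*c^2 + 2.5363*c - 0.705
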